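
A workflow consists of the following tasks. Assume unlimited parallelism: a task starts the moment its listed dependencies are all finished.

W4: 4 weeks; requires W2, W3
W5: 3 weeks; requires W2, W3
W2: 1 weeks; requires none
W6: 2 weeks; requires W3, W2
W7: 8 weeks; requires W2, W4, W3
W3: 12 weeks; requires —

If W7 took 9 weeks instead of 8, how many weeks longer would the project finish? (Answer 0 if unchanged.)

Critical path before the change: W3→W4→W7 = 12+4+8 = 24 giving 24 weeks.
W7 is on the critical path; changing it to 9 makes that path 25 weeks.
No other chain overtakes it, so the finish is 25 weeks.
Change in finish: 25 − 24 = +1 weeks.

1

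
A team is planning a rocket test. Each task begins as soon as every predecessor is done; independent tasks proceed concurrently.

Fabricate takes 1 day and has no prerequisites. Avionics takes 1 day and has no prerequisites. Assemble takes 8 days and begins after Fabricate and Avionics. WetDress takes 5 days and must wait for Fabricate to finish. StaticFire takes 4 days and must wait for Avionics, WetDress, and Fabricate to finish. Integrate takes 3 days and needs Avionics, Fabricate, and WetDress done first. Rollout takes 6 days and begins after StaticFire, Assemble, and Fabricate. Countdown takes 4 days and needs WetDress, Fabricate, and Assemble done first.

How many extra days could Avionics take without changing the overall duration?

1

Critical path: Fabricate→WetDress→StaticFire→Rollout = 1+5+4+6 = 16, so the finish is 16 days.
Longest path through Avionics: 15 days (earliest finish 1, latest finish 2).
So Avionics can slip 2 − 1 = 1 day.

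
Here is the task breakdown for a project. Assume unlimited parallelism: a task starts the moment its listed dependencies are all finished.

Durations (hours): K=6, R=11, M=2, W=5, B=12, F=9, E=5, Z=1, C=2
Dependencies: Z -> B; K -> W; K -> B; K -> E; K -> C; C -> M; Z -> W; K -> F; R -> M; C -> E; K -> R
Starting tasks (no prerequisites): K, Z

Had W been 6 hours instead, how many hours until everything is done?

19

Actual critical path: K→R→M = 6+11+2 = 19 ⇒ 19 hours.
W has 8 hours of float (longest path through it is 11).
The critical path is still K→R→M; finish is now 19 hours.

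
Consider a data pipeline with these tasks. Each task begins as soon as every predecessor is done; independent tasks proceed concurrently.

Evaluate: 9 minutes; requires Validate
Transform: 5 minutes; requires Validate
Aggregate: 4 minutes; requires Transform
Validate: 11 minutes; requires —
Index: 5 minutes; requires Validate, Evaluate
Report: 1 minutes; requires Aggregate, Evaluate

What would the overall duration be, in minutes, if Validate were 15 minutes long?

Critical path before the change: Validate→Evaluate→Index = 11+9+5 = 25 giving 25 minutes.
Since Validate is critical, the +4 change carries straight to that chain (now 29 minutes).
That remains the longest chain; total 29 minutes.

29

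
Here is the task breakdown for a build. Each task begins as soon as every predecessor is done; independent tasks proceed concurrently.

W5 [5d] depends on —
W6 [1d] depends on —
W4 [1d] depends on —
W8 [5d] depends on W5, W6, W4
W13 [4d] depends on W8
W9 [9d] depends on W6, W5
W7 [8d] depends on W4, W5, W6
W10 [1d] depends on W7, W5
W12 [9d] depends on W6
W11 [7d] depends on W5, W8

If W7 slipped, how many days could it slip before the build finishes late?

Critical path: W5→W8→W11 = 5+5+7 = 17, so the finish is 17 days.
W7 finishes as early as 13 and must finish by 16.
Slack of W7 = 8 − 5 = 3 days.

3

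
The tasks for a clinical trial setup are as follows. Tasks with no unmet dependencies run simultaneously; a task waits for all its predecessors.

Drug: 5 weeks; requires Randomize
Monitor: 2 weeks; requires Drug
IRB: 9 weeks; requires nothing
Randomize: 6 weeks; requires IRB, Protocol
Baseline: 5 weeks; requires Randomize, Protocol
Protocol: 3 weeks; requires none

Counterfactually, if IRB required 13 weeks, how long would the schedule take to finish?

26

Actual critical path: IRB→Randomize→Drug→Monitor = 9+6+5+2 = 22 ⇒ 22 weeks.
IRB is on the critical path; changing it to 13 makes that path 26 weeks.
The critical path is still IRB→Randomize→Drug→Monitor; finish is now 26 weeks.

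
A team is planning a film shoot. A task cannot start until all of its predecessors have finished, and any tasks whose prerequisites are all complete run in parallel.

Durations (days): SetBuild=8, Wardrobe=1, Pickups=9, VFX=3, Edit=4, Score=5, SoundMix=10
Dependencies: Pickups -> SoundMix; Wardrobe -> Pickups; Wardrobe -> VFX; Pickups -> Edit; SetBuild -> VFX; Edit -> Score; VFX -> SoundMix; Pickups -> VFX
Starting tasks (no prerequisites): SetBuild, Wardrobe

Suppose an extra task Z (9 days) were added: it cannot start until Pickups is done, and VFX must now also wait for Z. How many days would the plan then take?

32

Originally the plan takes 23 days.
With Z inserted, VFX now waits for max(Pickups, SetBuild, Wardrobe, Z).
New critical path: Wardrobe→Pickups→Z→VFX→SoundMix = 1+9+9+3+10 = 32 ⇒ 32 days.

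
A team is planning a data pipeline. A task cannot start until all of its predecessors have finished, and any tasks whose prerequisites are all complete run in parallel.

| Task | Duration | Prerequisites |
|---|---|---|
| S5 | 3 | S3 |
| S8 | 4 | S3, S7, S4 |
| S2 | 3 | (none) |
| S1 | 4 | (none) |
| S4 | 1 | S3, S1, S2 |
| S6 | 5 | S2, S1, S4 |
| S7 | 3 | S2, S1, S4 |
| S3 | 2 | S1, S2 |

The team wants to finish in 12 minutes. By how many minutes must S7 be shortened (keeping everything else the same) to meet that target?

Current finish: 14 minutes; target: 12.
S7 is on every critical path, so each minute cut from S7 cuts the finish by one (this holds down to a finish of 12).
Need 14 − 12 = 2 minutes off S7 → S7 becomes 1 minute, finish becomes 12.

2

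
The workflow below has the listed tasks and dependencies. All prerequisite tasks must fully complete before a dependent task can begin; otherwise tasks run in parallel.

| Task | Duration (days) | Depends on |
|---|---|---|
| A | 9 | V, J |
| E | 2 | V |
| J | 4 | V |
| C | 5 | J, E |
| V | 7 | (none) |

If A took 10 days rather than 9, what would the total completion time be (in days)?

21

Critical path before the change: V→J→A = 7+4+9 = 20 giving 20 days.
A lies on that path, so at 10 days the path becomes 21 days.
No other chain overtakes it, so the finish is 21 days.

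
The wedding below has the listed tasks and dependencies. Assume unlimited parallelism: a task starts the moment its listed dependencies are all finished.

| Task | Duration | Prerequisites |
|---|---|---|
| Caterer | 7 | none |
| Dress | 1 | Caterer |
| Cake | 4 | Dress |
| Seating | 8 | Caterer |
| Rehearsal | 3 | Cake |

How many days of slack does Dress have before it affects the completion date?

The longest chain is Caterer→Dress→Cake→Rehearsal = 7+1+4+3 = 15; overall finish 15 days.
The longest chain containing Dress totals 15 days.
Slack of Dress = 7 − 7 = 0 days.

0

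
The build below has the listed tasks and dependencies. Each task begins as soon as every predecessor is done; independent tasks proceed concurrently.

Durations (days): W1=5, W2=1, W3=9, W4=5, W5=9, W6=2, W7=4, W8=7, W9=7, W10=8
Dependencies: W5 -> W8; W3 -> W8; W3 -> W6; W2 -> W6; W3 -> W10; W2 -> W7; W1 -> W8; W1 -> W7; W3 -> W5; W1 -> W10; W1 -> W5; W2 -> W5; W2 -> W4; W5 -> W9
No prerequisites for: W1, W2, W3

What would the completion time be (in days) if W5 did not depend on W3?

21

With the dependency in place, W3→W5→W8 = 9+9+7 = 25 sets the finish at 25 days.
Without W3→W5, W5's earliest start moves from 9 to 5.
The longest chain is now W1→W5→W8 = 5+9+7 = 21, so the schedule takes 21 days.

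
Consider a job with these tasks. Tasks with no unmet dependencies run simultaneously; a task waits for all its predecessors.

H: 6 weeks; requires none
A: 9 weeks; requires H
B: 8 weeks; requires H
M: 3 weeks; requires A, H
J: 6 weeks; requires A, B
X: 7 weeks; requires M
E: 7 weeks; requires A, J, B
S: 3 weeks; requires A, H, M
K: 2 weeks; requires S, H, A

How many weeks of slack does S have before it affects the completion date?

5

The longest chain is H→A→J→E = 6+9+6+7 = 28; overall finish 28 weeks.
The longest chain containing S totals 23 weeks.
Float = 28 − 23 = 5.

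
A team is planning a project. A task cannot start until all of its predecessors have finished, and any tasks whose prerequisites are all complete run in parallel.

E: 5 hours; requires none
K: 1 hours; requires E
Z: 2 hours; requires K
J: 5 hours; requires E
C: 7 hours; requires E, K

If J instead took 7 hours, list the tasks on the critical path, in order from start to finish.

E, K, C

As given, the longest chain is E→K→C = 5+1+7 = 13, so the finish is 13 hours.
J has 3 hours of float (longest path through it is 10).
The critical path is still E→K→C; finish is now 13 hours.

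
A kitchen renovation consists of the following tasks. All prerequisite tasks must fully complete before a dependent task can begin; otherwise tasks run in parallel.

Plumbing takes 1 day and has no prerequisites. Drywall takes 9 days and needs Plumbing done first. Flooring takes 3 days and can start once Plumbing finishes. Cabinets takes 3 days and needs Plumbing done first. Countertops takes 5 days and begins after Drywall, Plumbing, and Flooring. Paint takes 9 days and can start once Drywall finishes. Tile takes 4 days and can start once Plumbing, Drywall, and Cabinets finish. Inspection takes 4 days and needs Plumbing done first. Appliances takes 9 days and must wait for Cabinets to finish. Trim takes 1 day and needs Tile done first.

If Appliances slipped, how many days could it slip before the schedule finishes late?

6

Critical path: Plumbing→Drywall→Paint = 1+9+9 = 19, so the finish is 19 days.
The longest chain containing Appliances totals 13 days.
So Appliances can slip 19 − 13 = 6 days.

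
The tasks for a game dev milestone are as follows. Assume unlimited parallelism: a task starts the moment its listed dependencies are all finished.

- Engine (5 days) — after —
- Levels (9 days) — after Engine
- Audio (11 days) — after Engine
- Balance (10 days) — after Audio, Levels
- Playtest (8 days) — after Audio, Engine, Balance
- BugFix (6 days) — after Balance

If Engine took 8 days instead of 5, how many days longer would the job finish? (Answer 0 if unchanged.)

3

Baseline: Engine→Audio→Balance→Playtest = 5+11+10+8 = 34 → 34 days.
Engine lies on that path, so at 8 days the path becomes 37 days.
That remains the longest chain; total 37 days.
Change in finish: 37 − 34 = +3 days.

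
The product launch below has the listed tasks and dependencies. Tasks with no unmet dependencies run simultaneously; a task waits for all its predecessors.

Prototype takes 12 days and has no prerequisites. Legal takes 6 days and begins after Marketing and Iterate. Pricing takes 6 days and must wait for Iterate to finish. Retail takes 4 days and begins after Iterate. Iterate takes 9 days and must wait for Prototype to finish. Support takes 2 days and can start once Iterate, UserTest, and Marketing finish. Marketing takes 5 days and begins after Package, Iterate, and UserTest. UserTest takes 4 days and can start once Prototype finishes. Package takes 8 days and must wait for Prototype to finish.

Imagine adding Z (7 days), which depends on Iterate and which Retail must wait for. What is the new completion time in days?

32

Originally the schedule takes 32 days.
With Z inserted, Retail now waits for max(Iterate, Z).
New critical path: Prototype→Iterate→Z→Retail = 12+9+7+4 = 32 ⇒ 32 days.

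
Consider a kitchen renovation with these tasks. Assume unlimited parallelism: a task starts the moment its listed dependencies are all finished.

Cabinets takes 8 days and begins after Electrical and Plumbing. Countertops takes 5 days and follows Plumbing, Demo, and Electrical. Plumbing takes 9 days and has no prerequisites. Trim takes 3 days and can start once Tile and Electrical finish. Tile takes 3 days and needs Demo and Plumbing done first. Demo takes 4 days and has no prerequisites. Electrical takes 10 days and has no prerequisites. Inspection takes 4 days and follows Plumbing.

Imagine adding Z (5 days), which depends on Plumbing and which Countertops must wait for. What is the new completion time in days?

19

Originally the project takes 18 days.
With Z inserted, Countertops now waits for max(Plumbing, Demo, Electrical, Z).
New critical path: Plumbing→Z→Countertops = 9+5+5 = 19 ⇒ 19 days.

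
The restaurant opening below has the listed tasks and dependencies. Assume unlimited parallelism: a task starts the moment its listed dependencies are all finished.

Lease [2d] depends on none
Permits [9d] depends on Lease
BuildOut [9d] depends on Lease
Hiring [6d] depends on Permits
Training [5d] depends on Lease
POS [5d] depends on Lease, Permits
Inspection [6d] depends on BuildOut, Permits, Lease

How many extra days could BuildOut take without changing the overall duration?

0

The longest chain is Lease→Permits→Hiring = 2+9+6 = 17; overall finish 17 days.
The longest chain containing BuildOut totals 17 days.
Slack of BuildOut = 2 − 2 = 0 days.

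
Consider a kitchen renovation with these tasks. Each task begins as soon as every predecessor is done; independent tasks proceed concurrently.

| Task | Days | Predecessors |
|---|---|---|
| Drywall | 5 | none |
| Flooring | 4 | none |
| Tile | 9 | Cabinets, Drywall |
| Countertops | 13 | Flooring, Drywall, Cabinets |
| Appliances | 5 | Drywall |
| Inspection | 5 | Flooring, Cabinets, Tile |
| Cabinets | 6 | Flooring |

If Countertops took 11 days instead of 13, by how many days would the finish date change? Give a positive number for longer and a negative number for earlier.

As given, the longest chain is Flooring→Cabinets→Tile→Inspection = 4+6+9+5 = 24, so the finish is 24 days.
Countertops has 1 day of float (longest path through it is 23).
That remains the longest chain; total 24 days.
Change in finish: 24 − 24 = +0 days.

0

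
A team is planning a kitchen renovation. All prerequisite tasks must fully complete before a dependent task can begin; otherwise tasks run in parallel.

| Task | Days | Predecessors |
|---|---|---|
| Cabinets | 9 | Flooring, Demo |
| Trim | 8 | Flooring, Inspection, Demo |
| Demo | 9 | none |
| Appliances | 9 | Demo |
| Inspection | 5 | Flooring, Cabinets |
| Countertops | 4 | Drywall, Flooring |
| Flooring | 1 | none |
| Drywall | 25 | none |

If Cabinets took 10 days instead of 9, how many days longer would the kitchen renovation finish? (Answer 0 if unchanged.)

1

Actual critical path: Demo→Cabinets→Inspection→Trim = 9+9+5+8 = 31 ⇒ 31 days.
Cabinets is on the critical path; changing it to 10 makes that path 32 days.
No other chain overtakes it, so the finish is 32 days.
Change in finish: 32 − 31 = +1 days.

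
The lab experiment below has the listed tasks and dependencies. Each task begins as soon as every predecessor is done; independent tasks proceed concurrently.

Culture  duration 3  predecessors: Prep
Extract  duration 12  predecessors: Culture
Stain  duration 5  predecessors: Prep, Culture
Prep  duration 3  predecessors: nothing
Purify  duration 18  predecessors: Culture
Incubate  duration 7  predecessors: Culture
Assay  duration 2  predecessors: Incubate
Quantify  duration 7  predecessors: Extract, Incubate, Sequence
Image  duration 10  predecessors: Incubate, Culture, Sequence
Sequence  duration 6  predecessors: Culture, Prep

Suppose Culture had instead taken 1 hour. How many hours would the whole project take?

The binding path is Prep→Culture→Extract→Quantify = 3+3+12+7 = 25; finish at 25 hours.
Since Culture is critical, the -2 change carries straight to that chain (now 23 hours).
That remains the longest chain; total 23 hours.

23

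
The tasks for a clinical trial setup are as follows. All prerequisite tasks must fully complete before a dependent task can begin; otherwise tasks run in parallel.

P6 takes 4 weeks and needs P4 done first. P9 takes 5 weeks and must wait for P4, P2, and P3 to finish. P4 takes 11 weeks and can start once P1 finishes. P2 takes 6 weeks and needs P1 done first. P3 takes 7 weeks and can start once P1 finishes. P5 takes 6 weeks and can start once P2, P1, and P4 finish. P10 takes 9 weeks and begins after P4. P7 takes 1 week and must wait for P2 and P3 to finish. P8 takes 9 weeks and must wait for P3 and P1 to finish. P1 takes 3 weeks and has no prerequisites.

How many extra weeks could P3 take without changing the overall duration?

P1→P4→P10 = 3+11+9 = 23 sets the makespan at 23 weeks.
The longest chain containing P3 totals 19 weeks.
Float = 23 − 19 = 4.

4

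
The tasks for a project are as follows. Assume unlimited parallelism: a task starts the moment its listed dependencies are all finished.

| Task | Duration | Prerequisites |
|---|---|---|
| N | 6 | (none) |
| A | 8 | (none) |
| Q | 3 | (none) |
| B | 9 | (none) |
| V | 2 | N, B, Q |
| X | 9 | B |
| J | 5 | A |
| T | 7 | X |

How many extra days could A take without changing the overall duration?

12

Critical path: B→X→T = 9+9+7 = 25, so the finish is 25 days.
The longest chain containing A totals 13 days.
So A can slip 20 − 8 = 12 days.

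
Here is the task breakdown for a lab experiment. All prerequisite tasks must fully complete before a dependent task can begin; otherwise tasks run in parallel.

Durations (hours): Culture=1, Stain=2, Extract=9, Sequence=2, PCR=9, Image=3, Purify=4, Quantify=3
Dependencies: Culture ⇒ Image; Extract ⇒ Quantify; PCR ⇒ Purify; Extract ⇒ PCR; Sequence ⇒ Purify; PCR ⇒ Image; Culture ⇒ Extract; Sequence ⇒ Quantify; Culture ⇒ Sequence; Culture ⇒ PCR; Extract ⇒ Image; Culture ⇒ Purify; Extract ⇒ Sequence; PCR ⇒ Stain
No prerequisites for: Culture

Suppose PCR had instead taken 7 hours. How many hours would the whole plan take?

Baseline: Culture→Extract→PCR→Purify = 1+9+9+4 = 23 → 23 hours.
Since PCR is critical, the -2 change carries straight to that chain (now 21 hours).
That remains the longest chain; total 21 hours.

21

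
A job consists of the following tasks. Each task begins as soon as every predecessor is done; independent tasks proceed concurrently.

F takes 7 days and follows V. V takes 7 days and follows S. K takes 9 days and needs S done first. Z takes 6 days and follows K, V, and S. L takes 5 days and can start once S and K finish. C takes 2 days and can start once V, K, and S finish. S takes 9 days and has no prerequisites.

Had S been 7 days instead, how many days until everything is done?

The binding path is S→K→Z = 9+9+6 = 24; finish at 24 days.
Since S is critical, the -2 change carries straight to that chain (now 22 days).
That remains the longest chain; total 22 days.

22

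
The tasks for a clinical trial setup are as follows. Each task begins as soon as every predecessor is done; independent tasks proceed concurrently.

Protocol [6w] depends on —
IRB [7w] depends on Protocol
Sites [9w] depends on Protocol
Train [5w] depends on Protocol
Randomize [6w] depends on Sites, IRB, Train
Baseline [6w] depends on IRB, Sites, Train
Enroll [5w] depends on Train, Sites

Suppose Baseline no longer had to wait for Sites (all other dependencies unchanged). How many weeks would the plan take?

With the dependency in place, Protocol→Sites→Randomize = 6+9+6 = 21 sets the finish at 21 weeks.
Without Sites→Baseline, Baseline's earliest start moves from 15 to 13.
New critical path: Protocol→Sites→Randomize = 6+9+6 = 21 ⇒ 21 weeks.

21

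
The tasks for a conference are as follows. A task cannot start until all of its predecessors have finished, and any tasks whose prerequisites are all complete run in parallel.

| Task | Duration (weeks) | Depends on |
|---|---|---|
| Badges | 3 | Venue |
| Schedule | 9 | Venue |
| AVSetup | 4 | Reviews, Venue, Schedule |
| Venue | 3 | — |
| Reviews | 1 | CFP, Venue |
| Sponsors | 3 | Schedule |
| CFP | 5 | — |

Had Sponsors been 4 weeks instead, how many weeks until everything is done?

As given, the longest chain is Venue→Schedule→AVSetup = 3+9+4 = 16, so the finish is 16 weeks.
The longest path through Sponsors is only 15 weeks, so Sponsors has float 1.
Now Venue→Schedule→Sponsors = 3+9+4 = 16 is longest, so the finish becomes 16 weeks.

16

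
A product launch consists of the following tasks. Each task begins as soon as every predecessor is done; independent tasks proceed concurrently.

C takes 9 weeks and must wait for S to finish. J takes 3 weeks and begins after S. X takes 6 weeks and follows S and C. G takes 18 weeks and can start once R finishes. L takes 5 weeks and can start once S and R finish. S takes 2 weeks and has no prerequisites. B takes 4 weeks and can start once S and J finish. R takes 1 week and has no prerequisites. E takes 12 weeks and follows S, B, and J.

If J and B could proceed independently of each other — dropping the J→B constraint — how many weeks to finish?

Before: longest chain S→J→B→E = 2+3+4+12 = 21, finish 21.
Without J→B, B's earliest start moves from 5 to 2.
The longest chain is now R→G = 1+18 = 19, so the schedule takes 19 weeks.

19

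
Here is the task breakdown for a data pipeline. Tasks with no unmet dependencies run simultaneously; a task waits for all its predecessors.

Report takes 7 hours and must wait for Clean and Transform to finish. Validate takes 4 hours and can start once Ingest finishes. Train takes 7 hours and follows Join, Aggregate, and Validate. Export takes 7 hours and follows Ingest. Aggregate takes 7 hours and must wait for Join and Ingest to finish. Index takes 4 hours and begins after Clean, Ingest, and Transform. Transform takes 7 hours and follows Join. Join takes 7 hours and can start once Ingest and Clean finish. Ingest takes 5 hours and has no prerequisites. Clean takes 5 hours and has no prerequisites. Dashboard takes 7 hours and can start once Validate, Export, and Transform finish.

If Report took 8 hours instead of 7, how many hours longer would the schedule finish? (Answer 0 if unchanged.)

As given, the longest chain is Ingest→Join→Transform→Report = 5+7+7+7 = 26, so the finish is 26 hours.
Report is on the critical path; changing it to 8 makes that path 27 hours.
The critical path is still Ingest→Join→Transform→Report; finish is now 27 hours.
Change in finish: 27 − 26 = +1 hours.

1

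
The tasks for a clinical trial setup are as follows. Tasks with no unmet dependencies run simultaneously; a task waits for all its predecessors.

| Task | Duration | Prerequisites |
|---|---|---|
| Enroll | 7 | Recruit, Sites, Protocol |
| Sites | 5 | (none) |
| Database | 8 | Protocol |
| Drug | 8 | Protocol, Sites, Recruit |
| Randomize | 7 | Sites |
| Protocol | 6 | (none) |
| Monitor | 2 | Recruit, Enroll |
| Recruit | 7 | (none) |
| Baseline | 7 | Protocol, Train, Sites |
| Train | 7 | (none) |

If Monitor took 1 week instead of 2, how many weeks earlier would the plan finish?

As given, the longest chain is Recruit→Enroll→Monitor = 7+7+2 = 16, so the finish is 16 weeks.
Monitor is on the critical path; changing it to 1 makes that path 15 weeks.
The binding chain switches to Recruit→Drug = 7+8 = 15; finish 15 weeks.
Change in finish: 15 − 16 = -1 weeks.

1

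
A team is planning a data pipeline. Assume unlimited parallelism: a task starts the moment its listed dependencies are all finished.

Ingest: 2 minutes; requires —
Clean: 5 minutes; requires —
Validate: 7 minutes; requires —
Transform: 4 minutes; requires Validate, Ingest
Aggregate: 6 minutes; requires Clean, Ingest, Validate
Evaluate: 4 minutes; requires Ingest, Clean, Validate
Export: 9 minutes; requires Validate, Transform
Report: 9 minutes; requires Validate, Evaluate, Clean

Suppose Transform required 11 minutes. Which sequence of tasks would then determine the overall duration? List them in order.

The binding path is Validate→Transform→Export = 7+4+9 = 20; finish at 20 minutes.
Transform lies on that path, so at 11 minutes the path becomes 27 minutes.
That remains the longest chain; total 27 minutes.

Validate, Transform, Export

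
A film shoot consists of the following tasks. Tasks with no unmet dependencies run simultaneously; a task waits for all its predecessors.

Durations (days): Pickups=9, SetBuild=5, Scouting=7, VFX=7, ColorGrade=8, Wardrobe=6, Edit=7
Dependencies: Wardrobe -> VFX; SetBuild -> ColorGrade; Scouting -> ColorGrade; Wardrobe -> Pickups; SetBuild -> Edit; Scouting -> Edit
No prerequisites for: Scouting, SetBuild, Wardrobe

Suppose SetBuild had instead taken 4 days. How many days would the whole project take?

Critical path before the change: Scouting→ColorGrade = 7+8 = 15 giving 15 days.
SetBuild is off the critical path — its longest chain is 13 days, giving 2 of slack.
That remains the longest chain; total 15 days.

15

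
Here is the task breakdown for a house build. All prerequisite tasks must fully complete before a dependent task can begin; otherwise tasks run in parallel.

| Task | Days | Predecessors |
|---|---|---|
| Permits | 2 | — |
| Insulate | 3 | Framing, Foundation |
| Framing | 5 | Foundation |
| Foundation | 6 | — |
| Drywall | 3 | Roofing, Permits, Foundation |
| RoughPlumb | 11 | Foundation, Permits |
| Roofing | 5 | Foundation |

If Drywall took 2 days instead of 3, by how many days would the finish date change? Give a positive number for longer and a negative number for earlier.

0

The binding path is Foundation→RoughPlumb = 6+11 = 17; finish at 17 days.
Drywall is off the critical path — its longest chain is 14 days, giving 3 of slack.
That remains the longest chain; total 17 days.
Change in finish: 17 − 17 = +0 days.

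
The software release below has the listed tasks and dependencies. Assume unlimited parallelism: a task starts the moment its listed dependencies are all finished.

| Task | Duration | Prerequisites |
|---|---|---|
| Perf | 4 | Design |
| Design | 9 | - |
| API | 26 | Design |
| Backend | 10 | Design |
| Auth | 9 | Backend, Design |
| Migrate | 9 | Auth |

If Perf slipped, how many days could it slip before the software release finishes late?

24

Design→Backend→Auth→Migrate = 9+10+9+9 = 37 sets the makespan at 37 days.
Perf finishes as early as 13 and must finish by 37.
So Perf can slip 37 − 13 = 24 days.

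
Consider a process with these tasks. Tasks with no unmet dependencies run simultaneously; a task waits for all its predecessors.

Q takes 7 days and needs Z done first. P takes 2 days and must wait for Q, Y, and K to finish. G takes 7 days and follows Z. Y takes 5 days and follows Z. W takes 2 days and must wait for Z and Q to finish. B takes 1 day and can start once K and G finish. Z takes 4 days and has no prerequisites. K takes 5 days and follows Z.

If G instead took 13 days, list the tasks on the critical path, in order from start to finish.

Z, G, B

Critical path before the change: Z→Q→W = 4+7+2 = 13 giving 13 days.
G is off the critical path — its longest chain is 12 days, giving 1 of slack.
Now Z→G→B = 4+13+1 = 18 is longest, so the finish becomes 18 days.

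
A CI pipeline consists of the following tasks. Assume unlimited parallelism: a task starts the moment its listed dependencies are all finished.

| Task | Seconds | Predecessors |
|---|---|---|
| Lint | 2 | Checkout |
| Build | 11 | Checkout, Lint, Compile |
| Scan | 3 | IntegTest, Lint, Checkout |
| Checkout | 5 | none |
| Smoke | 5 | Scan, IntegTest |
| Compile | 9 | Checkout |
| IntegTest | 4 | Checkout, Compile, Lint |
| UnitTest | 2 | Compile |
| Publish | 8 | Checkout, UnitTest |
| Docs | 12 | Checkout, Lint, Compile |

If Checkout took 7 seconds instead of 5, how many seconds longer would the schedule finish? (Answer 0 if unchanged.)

2

Baseline: Checkout→Compile→IntegTest→Scan→Smoke = 5+9+4+3+5 = 26 → 26 seconds.
Checkout is on the critical path; changing it to 7 makes that path 28 seconds.
The critical path is still Checkout→Compile→IntegTest→Scan→Smoke; finish is now 28 seconds.
Change in finish: 28 − 26 = +2 seconds.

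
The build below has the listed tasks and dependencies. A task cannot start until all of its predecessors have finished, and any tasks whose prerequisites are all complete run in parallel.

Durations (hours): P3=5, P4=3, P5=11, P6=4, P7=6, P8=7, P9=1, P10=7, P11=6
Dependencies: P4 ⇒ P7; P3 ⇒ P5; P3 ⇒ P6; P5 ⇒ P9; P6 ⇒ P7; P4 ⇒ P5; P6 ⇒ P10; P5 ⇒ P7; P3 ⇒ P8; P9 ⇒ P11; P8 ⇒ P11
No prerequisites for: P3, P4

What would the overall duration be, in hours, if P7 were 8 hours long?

Actual critical path: P3→P5→P9→P11 = 5+11+1+6 = 23 ⇒ 23 hours.
P7 has 1 hour of float (longest path through it is 22).
Now P3→P5→P7 = 5+11+8 = 24 is longest, so the finish becomes 24 hours.

24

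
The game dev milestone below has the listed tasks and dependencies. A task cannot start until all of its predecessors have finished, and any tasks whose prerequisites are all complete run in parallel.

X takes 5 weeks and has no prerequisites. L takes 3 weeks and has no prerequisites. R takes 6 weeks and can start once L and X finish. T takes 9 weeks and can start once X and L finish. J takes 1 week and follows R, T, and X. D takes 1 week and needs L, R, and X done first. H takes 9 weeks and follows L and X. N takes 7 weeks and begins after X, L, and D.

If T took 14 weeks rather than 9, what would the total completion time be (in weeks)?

20

Actual critical path: X→R→D→N = 5+6+1+7 = 19 ⇒ 19 weeks.
T has 4 weeks of float (longest path through it is 15).
The binding chain switches to X→T→J = 5+14+1 = 20; finish 20 weeks.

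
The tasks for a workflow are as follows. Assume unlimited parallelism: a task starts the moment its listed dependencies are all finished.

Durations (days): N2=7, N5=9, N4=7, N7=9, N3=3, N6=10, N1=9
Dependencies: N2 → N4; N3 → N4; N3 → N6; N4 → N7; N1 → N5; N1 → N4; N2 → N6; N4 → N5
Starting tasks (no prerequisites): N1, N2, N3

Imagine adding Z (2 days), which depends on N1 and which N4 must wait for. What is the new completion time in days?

Originally the job takes 25 days.
With Z inserted, N4 now waits for max(N1, N3, N2, Z).
New critical path: N1→Z→N4→N5 = 9+2+7+9 = 27 ⇒ 27 days.

27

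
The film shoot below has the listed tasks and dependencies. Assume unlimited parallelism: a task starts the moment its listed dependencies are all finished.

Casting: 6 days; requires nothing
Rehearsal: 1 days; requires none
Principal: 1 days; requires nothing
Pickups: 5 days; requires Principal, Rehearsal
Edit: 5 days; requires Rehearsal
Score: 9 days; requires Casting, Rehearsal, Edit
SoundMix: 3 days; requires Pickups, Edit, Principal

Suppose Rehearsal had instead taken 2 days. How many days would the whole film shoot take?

The binding path is Rehearsal→Edit→Score = 1+5+9 = 15; finish at 15 days.
Since Rehearsal is critical, the +1 change carries straight to that chain (now 16 days).
The critical path is still Rehearsal→Edit→Score; finish is now 16 days.

16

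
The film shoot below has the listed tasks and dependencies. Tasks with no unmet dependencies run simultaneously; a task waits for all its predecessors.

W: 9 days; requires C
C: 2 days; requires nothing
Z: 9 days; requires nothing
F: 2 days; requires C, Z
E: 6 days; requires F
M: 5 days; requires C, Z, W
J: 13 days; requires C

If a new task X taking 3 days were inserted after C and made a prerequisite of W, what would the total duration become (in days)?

19

Originally the project takes 17 days.
With X inserted, W now waits for max(C, X).
New critical path: C→X→W→M = 2+3+9+5 = 19 ⇒ 19 days.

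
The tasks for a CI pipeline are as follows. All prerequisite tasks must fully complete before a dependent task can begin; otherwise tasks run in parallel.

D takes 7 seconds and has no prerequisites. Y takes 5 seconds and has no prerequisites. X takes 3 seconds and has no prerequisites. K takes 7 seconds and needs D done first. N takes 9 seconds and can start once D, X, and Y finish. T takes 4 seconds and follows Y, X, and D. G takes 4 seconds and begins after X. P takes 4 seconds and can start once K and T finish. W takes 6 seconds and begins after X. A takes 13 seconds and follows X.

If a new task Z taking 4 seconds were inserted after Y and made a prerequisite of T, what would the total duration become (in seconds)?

Originally the plan takes 18 seconds.
With Z inserted, T now waits for max(Y, X, D, Z).
New critical path: D→K→P = 7+7+4 = 18 ⇒ 18 seconds.

18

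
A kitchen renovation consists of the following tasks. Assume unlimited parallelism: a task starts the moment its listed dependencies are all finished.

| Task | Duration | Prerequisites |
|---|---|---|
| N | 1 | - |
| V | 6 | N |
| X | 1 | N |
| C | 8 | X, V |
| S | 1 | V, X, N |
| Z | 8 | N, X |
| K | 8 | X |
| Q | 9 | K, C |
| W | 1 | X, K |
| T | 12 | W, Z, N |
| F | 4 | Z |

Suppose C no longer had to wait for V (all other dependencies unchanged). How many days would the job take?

With the dependency in place, N→V→C→Q = 1+6+8+9 = 24 sets the finish at 24 days.
Without V→C, C's earliest start moves from 7 to 2.
New critical path: N→X→K→W→T = 1+1+8+1+12 = 23 ⇒ 23 days.

23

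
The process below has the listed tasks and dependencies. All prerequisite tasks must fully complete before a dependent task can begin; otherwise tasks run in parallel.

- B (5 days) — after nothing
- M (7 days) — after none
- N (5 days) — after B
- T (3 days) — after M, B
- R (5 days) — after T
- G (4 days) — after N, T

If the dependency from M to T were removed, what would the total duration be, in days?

With the dependency in place, M→T→R = 7+3+5 = 15 sets the finish at 15 days.
Without M→T, T's earliest start moves from 7 to 5.
The longest chain is now B→N→G = 5+5+4 = 14, so the process takes 14 days.

14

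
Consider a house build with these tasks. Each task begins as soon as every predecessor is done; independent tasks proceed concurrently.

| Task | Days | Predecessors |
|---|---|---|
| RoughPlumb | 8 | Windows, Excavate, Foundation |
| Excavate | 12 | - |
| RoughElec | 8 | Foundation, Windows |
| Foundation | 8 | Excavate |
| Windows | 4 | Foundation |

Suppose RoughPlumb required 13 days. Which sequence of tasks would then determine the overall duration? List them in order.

The binding path is Excavate→Foundation→Windows→RoughPlumb = 12+8+4+8 = 32; finish at 32 days.
RoughPlumb is on the critical path; changing it to 13 makes that path 37 days.
No other chain overtakes it, so the finish is 37 days.

Excavate, Foundation, Windows, RoughPlumb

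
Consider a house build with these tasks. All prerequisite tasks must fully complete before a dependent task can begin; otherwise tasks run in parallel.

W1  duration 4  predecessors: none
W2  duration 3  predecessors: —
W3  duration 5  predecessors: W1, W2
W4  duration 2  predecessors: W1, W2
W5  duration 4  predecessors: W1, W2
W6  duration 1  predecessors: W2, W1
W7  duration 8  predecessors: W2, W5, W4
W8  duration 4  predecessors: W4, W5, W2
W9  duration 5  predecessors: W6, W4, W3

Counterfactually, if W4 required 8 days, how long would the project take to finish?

As given, the longest chain is W1→W5→W7 = 4+4+8 = 16, so the finish is 16 days.
The longest path through W4 is only 14 days, so W4 has float 2.
Now W1→W4→W7 = 4+8+8 = 20 is longest, so the finish becomes 20 days.

20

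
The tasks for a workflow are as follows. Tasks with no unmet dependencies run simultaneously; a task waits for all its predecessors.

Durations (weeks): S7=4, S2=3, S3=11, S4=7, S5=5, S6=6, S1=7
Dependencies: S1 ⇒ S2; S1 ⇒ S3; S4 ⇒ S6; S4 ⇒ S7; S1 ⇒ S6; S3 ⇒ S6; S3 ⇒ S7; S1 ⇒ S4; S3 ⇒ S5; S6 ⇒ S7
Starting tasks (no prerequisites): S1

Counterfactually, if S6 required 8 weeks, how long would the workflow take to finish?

Baseline: S1→S3→S6→S7 = 7+11+6+4 = 28 → 28 weeks.
S6 is on the critical path; changing it to 8 makes that path 30 weeks.
The critical path is still S1→S3→S6→S7; finish is now 30 weeks.

30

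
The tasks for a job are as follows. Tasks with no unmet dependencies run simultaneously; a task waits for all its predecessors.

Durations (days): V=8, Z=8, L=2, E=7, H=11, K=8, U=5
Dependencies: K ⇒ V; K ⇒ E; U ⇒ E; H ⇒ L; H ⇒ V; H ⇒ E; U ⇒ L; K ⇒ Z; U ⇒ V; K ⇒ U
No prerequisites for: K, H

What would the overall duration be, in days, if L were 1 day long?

Critical path before the change: K→U→V = 8+5+8 = 21 giving 21 days.
L is off the critical path — its longest chain is 15 days, giving 6 of slack.
The critical path is still K→U→V; finish is now 21 days.

21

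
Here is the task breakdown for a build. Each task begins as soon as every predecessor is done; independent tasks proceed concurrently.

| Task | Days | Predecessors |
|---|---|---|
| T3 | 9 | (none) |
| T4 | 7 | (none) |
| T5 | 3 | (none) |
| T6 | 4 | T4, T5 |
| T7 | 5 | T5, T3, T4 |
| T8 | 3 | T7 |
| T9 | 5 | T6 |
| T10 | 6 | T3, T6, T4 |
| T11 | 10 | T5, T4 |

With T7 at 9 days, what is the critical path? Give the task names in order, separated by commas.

Critical path before the change: T3→T7→T8 = 9+5+3 = 17 giving 17 days.
T7 is on the critical path; changing it to 9 makes that path 21 days.
The critical path is still T3→T7→T8; finish is now 21 days.

T3, T7, T8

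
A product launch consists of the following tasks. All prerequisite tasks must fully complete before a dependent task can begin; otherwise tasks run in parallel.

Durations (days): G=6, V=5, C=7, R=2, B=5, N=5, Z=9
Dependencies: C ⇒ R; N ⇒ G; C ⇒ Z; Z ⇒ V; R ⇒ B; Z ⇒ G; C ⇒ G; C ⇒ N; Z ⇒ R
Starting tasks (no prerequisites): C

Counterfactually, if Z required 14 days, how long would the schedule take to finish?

As given, the longest chain is C→Z→R→B = 7+9+2+5 = 23, so the finish is 23 days.
Z is on the critical path; changing it to 14 makes that path 28 days.
The critical path is still C→Z→R→B; finish is now 28 days.

28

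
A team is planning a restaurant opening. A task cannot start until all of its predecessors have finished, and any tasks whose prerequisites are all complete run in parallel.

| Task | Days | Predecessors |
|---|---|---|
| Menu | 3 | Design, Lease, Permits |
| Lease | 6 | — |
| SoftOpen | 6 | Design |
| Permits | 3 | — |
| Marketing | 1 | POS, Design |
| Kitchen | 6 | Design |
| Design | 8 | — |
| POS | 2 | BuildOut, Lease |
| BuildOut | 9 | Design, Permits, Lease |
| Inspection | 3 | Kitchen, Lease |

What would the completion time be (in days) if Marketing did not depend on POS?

Before: longest chain Design→BuildOut→POS→Marketing = 8+9+2+1 = 20, finish 20.
Without POS→Marketing, Marketing's earliest start moves from 19 to 8.
New critical path: Design→BuildOut→POS = 8+9+2 = 19 ⇒ 19 days.

19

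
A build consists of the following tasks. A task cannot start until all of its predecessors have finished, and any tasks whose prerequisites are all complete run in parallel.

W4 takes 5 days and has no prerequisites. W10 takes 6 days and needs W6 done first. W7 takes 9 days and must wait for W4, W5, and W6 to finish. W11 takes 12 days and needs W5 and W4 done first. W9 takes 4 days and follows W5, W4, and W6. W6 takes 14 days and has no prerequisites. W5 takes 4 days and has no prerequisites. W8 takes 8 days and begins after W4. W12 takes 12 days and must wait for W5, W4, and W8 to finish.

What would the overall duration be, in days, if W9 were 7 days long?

25

Actual critical path: W4→W8→W12 = 5+8+12 = 25 ⇒ 25 days.
W9 is off the critical path — its longest chain is 18 days, giving 7 of slack.
No other chain overtakes it, so the finish is 25 days.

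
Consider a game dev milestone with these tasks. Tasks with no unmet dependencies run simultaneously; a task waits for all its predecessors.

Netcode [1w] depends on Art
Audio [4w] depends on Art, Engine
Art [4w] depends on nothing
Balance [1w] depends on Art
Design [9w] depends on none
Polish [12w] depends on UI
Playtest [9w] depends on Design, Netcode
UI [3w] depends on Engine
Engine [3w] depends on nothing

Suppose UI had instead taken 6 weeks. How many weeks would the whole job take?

21

Baseline: Engine→UI→Polish = 3+3+12 = 18 → 18 weeks.
Since UI is critical, the +3 change carries straight to that chain (now 21 weeks).
The critical path is still Engine→UI→Polish; finish is now 21 weeks.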